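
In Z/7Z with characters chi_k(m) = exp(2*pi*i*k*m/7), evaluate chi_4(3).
chi_4(3) = zeta_7^12 = exp(-4*I*pi/7)

Justification: chi_4(3) = zeta_7^(4*3) = zeta_7^12. Since zeta_7^7 = 1, this equals zeta_7^5 = exp(2*pi*i*5/7) = exp(-4*I*pi/7).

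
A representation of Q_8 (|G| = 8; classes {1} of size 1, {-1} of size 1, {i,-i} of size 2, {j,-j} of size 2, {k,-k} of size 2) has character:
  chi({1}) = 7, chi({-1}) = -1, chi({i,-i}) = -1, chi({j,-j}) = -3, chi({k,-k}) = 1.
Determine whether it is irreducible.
Not irreducible (reducible): <chi, chi> = 9 > 1.

Proof sketch: <chi, chi> = (1/|G|) sum_C |C| * |chi(C)|^2 = (1/8)[1*|7|^2 + 1*|-1|^2 + 2*|-1|^2 + 2*|-3|^2 + 2*|1|^2]
  = (1/8)[(49) + (1) + (2) + (18) + (2)] = 72/8 = 9.
A character is irreducible iff <chi, chi> = 1, so this representation is reducible.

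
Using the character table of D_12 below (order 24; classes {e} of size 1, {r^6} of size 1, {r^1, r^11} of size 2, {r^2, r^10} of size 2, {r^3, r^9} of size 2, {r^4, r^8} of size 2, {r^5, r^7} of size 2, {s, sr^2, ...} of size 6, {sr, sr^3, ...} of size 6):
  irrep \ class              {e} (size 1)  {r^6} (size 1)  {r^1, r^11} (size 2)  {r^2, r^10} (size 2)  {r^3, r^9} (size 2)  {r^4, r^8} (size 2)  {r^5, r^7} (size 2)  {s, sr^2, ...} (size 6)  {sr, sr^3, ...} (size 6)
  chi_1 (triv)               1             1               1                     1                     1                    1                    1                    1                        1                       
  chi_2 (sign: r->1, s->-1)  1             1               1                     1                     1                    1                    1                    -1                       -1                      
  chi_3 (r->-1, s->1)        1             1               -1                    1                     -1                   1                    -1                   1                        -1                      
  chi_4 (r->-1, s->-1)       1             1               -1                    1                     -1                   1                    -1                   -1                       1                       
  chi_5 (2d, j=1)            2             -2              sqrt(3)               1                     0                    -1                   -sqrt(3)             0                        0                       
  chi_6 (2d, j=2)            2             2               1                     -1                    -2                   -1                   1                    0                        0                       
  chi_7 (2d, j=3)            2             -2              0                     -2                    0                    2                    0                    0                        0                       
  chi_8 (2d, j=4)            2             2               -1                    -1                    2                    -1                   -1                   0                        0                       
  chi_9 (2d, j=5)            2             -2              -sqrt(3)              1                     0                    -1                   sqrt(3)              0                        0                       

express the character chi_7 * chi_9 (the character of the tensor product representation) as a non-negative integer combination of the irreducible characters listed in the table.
chi_7 tensor chi_9 = chi_6 + chi_8 (all other irreducibles have multiplicity 0).

Explanation: The character of a tensor product is the pointwise product (chi_7 * chi_9)(C) = chi_7(C) * chi_9(C):
  {e}: (2)*(2), {r^6}: (-2)*(-2), {r^1, r^11}: (0)*(-sqrt(3)), {r^2, r^10}: (-2)*(1), {r^3, r^9}: (0)*(0), {r^4, r^8}: (2)*(-1), {r^5, r^7}: (0)*(sqrt(3)), {s, sr^2, ...}: (0)*(0), {sr, sr^3, ...}: (0)*(0)
so (chi_7 * chi_9) takes values
  {e} -> 4, {r^6} -> 4, {r^1, r^11} -> 0, {r^2, r^10} -> -2, {r^3, r^9} -> 0, {r^4, r^8} -> -2, {r^5, r^7} -> 0, {s, sr^2, ...} -> 0, {sr, sr^3, ...} -> 0.
Now take the inner product of this character with each irreducible chi from the table, <chi_7*chi_9, chi> = (1/24) sum_C |C| (chi_7*chi_9)(C) conj(chi(C)):
  <chi_7*chi_9, chi_1> = (1/24)[1*(4)*conj(1) + 1*(4)*conj(1) + 2*(0)*conj(1) + 2*(-2)*conj(1) + 2*(0)*conj(1) + 2*(-2)*conj(1) + 2*(0)*conj(1) + 6*(0)*conj(1) + 6*(0)*conj(1)]
      = (1/24)[(4) + (4) + (0) + (-4) + (0) + (-4) + (0) + (0) + (0)] = 0/24 = 0
  <chi_7*chi_9, chi_2> = (1/24)[1*(4)*conj(1) + 1*(4)*conj(1) + 2*(0)*conj(1) + 2*(-2)*conj(1) + 2*(0)*conj(1) + 2*(-2)*conj(1) + 2*(0)*conj(1) + 6*(0)*conj(-1) + 6*(0)*conj(-1)]
      = (1/24)[(4) + (4) + (0) + (-4) + (0) + (-4) + (0) + (0) + (0)] = 0/24 = 0
  <chi_7*chi_9, chi_3> = (1/24)[1*(4)*conj(1) + 1*(4)*conj(1) + 2*(0)*conj(-1) + 2*(-2)*conj(1) + 2*(0)*conj(-1) + 2*(-2)*conj(1) + 2*(0)*conj(-1) + 6*(0)*conj(1) + 6*(0)*conj(-1)]
      = (1/24)[(4) + (4) + (0) + (-4) + (0) + (-4) + (0) + (0) + (0)] = 0/24 = 0
  <chi_7*chi_9, chi_4> = (1/24)[1*(4)*conj(1) + 1*(4)*conj(1) + 2*(0)*conj(-1) + 2*(-2)*conj(1) + 2*(0)*conj(-1) + 2*(-2)*conj(1) + 2*(0)*conj(-1) + 6*(0)*conj(-1) + 6*(0)*conj(1)]
      = (1/24)[(4) + (4) + (0) + (-4) + (0) + (-4) + (0) + (0) + (0)] = 0/24 = 0
  <chi_7*chi_9, chi_5> = (1/24)[1*(4)*conj(2) + 1*(4)*conj(-2) + 2*(0)*conj(sqrt(3)) + 2*(-2)*conj(1) + 2*(0)*conj(0) + 2*(-2)*conj(-1) + 2*(0)*conj(-sqrt(3)) + 6*(0)*conj(0) + 6*(0)*conj(0)]
      = (1/24)[(8) + (-8) + (0) + (-4) + (0) + (4) + (0) + (0) + (0)] = 0/24 = 0
  <chi_7*chi_9, chi_6> = (1/24)[1*(4)*conj(2) + 1*(4)*conj(2) + 2*(0)*conj(1) + 2*(-2)*conj(-1) + 2*(0)*conj(-2) + 2*(-2)*conj(-1) + 2*(0)*conj(1) + 6*(0)*conj(0) + 6*(0)*conj(0)]
      = (1/24)[(8) + (8) + (0) + (4) + (0) + (4) + (0) + (0) + (0)] = 24/24 = 1
  <chi_7*chi_9, chi_7> = (1/24)[1*(4)*conj(2) + 1*(4)*conj(-2) + 2*(0)*conj(0) + 2*(-2)*conj(-2) + 2*(0)*conj(0) + 2*(-2)*conj(2) + 2*(0)*conj(0) + 6*(0)*conj(0) + 6*(0)*conj(0)]
      = (1/24)[(8) + (-8) + (0) + (8) + (0) + (-8) + (0) + (0) + (0)] = 0/24 = 0
  <chi_7*chi_9, chi_8> = (1/24)[1*(4)*conj(2) + 1*(4)*conj(2) + 2*(0)*conj(-1) + 2*(-2)*conj(-1) + 2*(0)*conj(2) + 2*(-2)*conj(-1) + 2*(0)*conj(-1) + 6*(0)*conj(0) + 6*(0)*conj(0)]
      = (1/24)[(8) + (8) + (0) + (4) + (0) + (4) + (0) + (0) + (0)] = 24/24 = 1
  <chi_7*chi_9, chi_9> = (1/24)[1*(4)*conj(2) + 1*(4)*conj(-2) + 2*(0)*conj(-sqrt(3)) + 2*(-2)*conj(1) + 2*(0)*conj(0) + 2*(-2)*conj(-1) + 2*(0)*conj(sqrt(3)) + 6*(0)*conj(0) + 6*(0)*conj(0)]
      = (1/24)[(8) + (-8) + (0) + (-4) + (0) + (4) + (0) + (0) + (0)] = 0/24 = 0
Hence the multiplicities are chi_6: 1, chi_8: 1. Dimension check: dim(chi_7)*dim(chi_9) = 2*2 = 4 and sum (mult * dim) = 1*2 + 1*2 = 4.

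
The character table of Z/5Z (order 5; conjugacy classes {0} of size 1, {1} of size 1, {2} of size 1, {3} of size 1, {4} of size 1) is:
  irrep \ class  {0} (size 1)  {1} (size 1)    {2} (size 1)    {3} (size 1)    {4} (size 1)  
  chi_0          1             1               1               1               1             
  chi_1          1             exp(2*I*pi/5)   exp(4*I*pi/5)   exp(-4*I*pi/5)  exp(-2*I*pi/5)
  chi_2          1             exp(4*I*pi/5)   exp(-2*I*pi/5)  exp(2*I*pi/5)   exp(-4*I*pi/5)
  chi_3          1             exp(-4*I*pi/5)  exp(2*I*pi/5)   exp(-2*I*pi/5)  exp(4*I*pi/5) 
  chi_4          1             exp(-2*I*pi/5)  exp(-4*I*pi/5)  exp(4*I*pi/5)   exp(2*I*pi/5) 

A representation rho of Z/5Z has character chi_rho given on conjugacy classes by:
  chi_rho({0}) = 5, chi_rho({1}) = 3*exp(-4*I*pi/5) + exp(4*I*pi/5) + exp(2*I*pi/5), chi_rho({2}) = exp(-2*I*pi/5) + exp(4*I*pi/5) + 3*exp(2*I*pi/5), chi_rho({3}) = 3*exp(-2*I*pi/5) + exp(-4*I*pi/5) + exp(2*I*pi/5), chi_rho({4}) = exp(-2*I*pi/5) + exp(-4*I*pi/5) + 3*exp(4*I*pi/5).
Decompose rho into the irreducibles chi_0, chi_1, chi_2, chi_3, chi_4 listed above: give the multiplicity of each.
Multiplicities: chi_0: 0, chi_1: 1, chi_2: 1, chi_3: 3, chi_4: 0.

Details: Use <chi_rho, chi> = (1/|G|) sum_C |C| * chi_rho(C) * conj(chi(C)) with |G| = 5 for each irreducible chi in the table:
  <chi_rho, chi_0> = (1/5)[1*(5)*conj(1) + 1*(3*exp(-4*I*pi/5) + exp(4*I*pi/5) + exp(2*I*pi/5))*conj(1) + 1*(exp(-2*I*pi/5) + exp(4*I*pi/5) + 3*exp(2*I*pi/5))*conj(1) + 1*(3*exp(-2*I*pi/5) + exp(-4*I*pi/5) + exp(2*I*pi/5))*conj(1) + 1*(exp(-2*I*pi/5) + exp(-4*I*pi/5) + 3*exp(4*I*pi/5))*conj(1)]
      = (1/5)[(5) + (3*exp(-4*I*pi/5) + exp(4*I*pi/5) + exp(2*I*pi/5)) + (exp(-2*I*pi/5) + exp(4*I*pi/5) + 3*exp(2*I*pi/5)) + (3*exp(-2*I*pi/5) + exp(-4*I*pi/5) + exp(2*I*pi/5)) + (exp(-2*I*pi/5) + exp(-4*I*pi/5) + 3*exp(4*I*pi/5))] = 0/5 = 0
  <chi_rho, chi_1> = (1/5)[1*(5)*conj(1) + 1*(3*exp(-4*I*pi/5) + exp(4*I*pi/5) + exp(2*I*pi/5))*conj(exp(2*I*pi/5)) + 1*(exp(-2*I*pi/5) + exp(4*I*pi/5) + 3*exp(2*I*pi/5))*conj(exp(4*I*pi/5)) + 1*(3*exp(-2*I*pi/5) + exp(-4*I*pi/5) + exp(2*I*pi/5))*conj(exp(-4*I*pi/5)) + 1*(exp(-2*I*pi/5) + exp(-4*I*pi/5) + 3*exp(4*I*pi/5))*conj(exp(-2*I*pi/5))]
      = (1/5)[(5) + (1 + exp(2*I*pi/5) + 3*exp(4*I*pi/5)) + (1 + 3*exp(-2*I*pi/5) + exp(4*I*pi/5)) + (1 + exp(-4*I*pi/5) + 3*exp(2*I*pi/5)) + (1 + 3*exp(-4*I*pi/5) + exp(-2*I*pi/5))] = 5/5 = 1
  <chi_rho, chi_2> = (1/5)[1*(5)*conj(1) + 1*(3*exp(-4*I*pi/5) + exp(4*I*pi/5) + exp(2*I*pi/5))*conj(exp(4*I*pi/5)) + 1*(exp(-2*I*pi/5) + exp(4*I*pi/5) + 3*exp(2*I*pi/5))*conj(exp(-2*I*pi/5)) + 1*(3*exp(-2*I*pi/5) + exp(-4*I*pi/5) + exp(2*I*pi/5))*conj(exp(2*I*pi/5)) + 1*(exp(-2*I*pi/5) + exp(-4*I*pi/5) + 3*exp(4*I*pi/5))*conj(exp(-4*I*pi/5))]
      = (1/5)[(5) + (1 + exp(-2*I*pi/5) + 3*exp(2*I*pi/5)) + (1 + exp(-4*I*pi/5) + 3*exp(4*I*pi/5)) + (1 + 3*exp(-4*I*pi/5) + exp(4*I*pi/5)) + (1 + 3*exp(-2*I*pi/5) + exp(2*I*pi/5))] = 5/5 = 1
  <chi_rho, chi_3> = (1/5)[1*(5)*conj(1) + 1*(3*exp(-4*I*pi/5) + exp(4*I*pi/5) + exp(2*I*pi/5))*conj(exp(-4*I*pi/5)) + 1*(exp(-2*I*pi/5) + exp(4*I*pi/5) + 3*exp(2*I*pi/5))*conj(exp(2*I*pi/5)) + 1*(3*exp(-2*I*pi/5) + exp(-4*I*pi/5) + exp(2*I*pi/5))*conj(exp(-2*I*pi/5)) + 1*(exp(-2*I*pi/5) + exp(-4*I*pi/5) + 3*exp(4*I*pi/5))*conj(exp(4*I*pi/5))]
      = (1/5)[(5) + (3 + exp(-2*I*pi/5) + exp(-4*I*pi/5)) + (3 + exp(-4*I*pi/5) + exp(2*I*pi/5)) + (3 + exp(-2*I*pi/5) + exp(4*I*pi/5)) + (3 + exp(4*I*pi/5) + exp(2*I*pi/5))] = 15/5 = 3
  <chi_rho, chi_4> = (1/5)[1*(5)*conj(1) + 1*(3*exp(-4*I*pi/5) + exp(4*I*pi/5) + exp(2*I*pi/5))*conj(exp(-2*I*pi/5)) + 1*(exp(-2*I*pi/5) + exp(4*I*pi/5) + 3*exp(2*I*pi/5))*conj(exp(-4*I*pi/5)) + 1*(3*exp(-2*I*pi/5) + exp(-4*I*pi/5) + exp(2*I*pi/5))*conj(exp(4*I*pi/5)) + 1*(exp(-2*I*pi/5) + exp(-4*I*pi/5) + 3*exp(4*I*pi/5))*conj(exp(2*I*pi/5))]
      = (1/5)[(5) + (3*exp(-2*I*pi/5) + exp(-4*I*pi/5) + exp(4*I*pi/5)) + (3*exp(-4*I*pi/5) + exp(-2*I*pi/5) + exp(2*I*pi/5)) + (exp(-2*I*pi/5) + exp(2*I*pi/5) + 3*exp(4*I*pi/5)) + (exp(-4*I*pi/5) + exp(4*I*pi/5) + 3*exp(2*I*pi/5))] = 0/5 = 0
(Exp terms are combined using exp(i*s)*conj(exp(i*t)) = exp(i*(s-t)), and sums of them are collapsed using the identity that for every m > 1 the m distinct m-th roots of unity sum to 0, e.g. 1 + exp(2*I*pi/3) + exp(-2*I*pi/3) = 0.)
Dimension check: dim(rho) = sum (mult * dim) = 0*1 + 1*1 + 1*1 + 3*1 + 0*1 = 5 = chi_rho(e) = 5.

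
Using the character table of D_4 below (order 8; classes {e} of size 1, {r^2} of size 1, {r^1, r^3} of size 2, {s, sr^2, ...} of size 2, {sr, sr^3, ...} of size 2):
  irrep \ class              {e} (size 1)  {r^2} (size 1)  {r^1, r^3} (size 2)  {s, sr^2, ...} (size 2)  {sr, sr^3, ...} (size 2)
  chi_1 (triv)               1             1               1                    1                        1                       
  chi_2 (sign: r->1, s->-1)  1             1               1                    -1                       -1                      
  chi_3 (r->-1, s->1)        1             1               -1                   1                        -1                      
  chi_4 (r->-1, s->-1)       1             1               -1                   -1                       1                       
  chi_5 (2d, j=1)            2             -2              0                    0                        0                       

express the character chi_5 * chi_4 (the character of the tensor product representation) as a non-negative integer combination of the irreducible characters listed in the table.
chi_5 tensor chi_4 = chi_5 (all other irreducibles have multiplicity 0).

Argument: The character of a tensor product is the pointwise product (chi_5 * chi_4)(C) = chi_5(C) * chi_4(C):
  {e}: (2)*(1), {r^2}: (-2)*(1), {r^1, r^3}: (0)*(-1), {s, sr^2, ...}: (0)*(-1), {sr, sr^3, ...}: (0)*(1)
so (chi_5 * chi_4) takes values
  {e} -> 2, {r^2} -> -2, {r^1, r^3} -> 0, {s, sr^2, ...} -> 0, {sr, sr^3, ...} -> 0.
Now take the inner product of this character with each irreducible chi from the table, <chi_5*chi_4, chi> = (1/8) sum_C |C| (chi_5*chi_4)(C) conj(chi(C)):
  <chi_5*chi_4, chi_1> = (1/8)[1*(2)*conj(1) + 1*(-2)*conj(1) + 2*(0)*conj(1) + 2*(0)*conj(1) + 2*(0)*conj(1)]
      = (1/8)[(2) + (-2) + (0) + (0) + (0)] = 0/8 = 0
  <chi_5*chi_4, chi_2> = (1/8)[1*(2)*conj(1) + 1*(-2)*conj(1) + 2*(0)*conj(1) + 2*(0)*conj(-1) + 2*(0)*conj(-1)]
      = (1/8)[(2) + (-2) + (0) + (0) + (0)] = 0/8 = 0
  <chi_5*chi_4, chi_3> = (1/8)[1*(2)*conj(1) + 1*(-2)*conj(1) + 2*(0)*conj(-1) + 2*(0)*conj(1) + 2*(0)*conj(-1)]
      = (1/8)[(2) + (-2) + (0) + (0) + (0)] = 0/8 = 0
  <chi_5*chi_4, chi_4> = (1/8)[1*(2)*conj(1) + 1*(-2)*conj(1) + 2*(0)*conj(-1) + 2*(0)*conj(-1) + 2*(0)*conj(1)]
      = (1/8)[(2) + (-2) + (0) + (0) + (0)] = 0/8 = 0
  <chi_5*chi_4, chi_5> = (1/8)[1*(2)*conj(2) + 1*(-2)*conj(-2) + 2*(0)*conj(0) + 2*(0)*conj(0) + 2*(0)*conj(0)]
      = (1/8)[(4) + (4) + (0) + (0) + (0)] = 8/8 = 1
Hence the multiplicities are chi_5: 1. Dimension check: dim(chi_5)*dim(chi_4) = 2*1 = 2 and sum (mult * dim) = 1*2 = 2.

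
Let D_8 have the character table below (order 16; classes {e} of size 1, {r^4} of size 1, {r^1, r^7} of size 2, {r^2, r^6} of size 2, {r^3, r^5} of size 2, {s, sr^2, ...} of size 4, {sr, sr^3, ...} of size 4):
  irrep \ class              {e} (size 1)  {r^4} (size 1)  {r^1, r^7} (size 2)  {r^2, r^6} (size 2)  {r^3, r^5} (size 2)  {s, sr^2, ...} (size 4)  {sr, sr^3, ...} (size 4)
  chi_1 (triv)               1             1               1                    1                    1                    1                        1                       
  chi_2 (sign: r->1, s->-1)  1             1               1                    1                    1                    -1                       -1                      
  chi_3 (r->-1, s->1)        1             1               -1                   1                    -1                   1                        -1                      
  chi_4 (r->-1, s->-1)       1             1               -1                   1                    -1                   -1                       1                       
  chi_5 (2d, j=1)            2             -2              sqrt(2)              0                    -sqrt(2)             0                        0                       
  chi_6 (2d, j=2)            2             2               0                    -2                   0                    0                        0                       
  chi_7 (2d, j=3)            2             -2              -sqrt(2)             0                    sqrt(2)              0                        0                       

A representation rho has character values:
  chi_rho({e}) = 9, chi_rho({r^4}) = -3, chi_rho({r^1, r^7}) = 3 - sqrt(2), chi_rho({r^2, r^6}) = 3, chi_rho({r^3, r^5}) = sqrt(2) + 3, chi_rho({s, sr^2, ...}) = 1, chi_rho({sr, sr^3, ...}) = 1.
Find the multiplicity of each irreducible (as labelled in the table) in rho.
Multiplicities: chi_1: 2, chi_2: 1, chi_3: 0, chi_4: 0, chi_5: 1, chi_6: 0, chi_7: 2.

Proof sketch: Use <chi_rho, chi> = (1/|G|) sum_C |C| * chi_rho(C) * conj(chi(C)) with |G| = 16 for each irreducible chi in the table:
  <chi_rho, chi_1> = (1/16)[1*(9)*conj(1) + 1*(-3)*conj(1) + 2*(3 - sqrt(2))*conj(1) + 2*(3)*conj(1) + 2*(sqrt(2) + 3)*conj(1) + 4*(1)*conj(1) + 4*(1)*conj(1)]
      = (1/16)[(9) + (-3) + (6 - 2*sqrt(2)) + (6) + (2*sqrt(2) + 6) + (4) + (4)] = 32/16 = 2
  <chi_rho, chi_2> = (1/16)[1*(9)*conj(1) + 1*(-3)*conj(1) + 2*(3 - sqrt(2))*conj(1) + 2*(3)*conj(1) + 2*(sqrt(2) + 3)*conj(1) + 4*(1)*conj(-1) + 4*(1)*conj(-1)]
      = (1/16)[(9) + (-3) + (6 - 2*sqrt(2)) + (6) + (2*sqrt(2) + 6) + (-4) + (-4)] = 16/16 = 1
  <chi_rho, chi_3> = (1/16)[1*(9)*conj(1) + 1*(-3)*conj(1) + 2*(3 - sqrt(2))*conj(-1) + 2*(3)*conj(1) + 2*(sqrt(2) + 3)*conj(-1) + 4*(1)*conj(1) + 4*(1)*conj(-1)]
      = (1/16)[(9) + (-3) + (-6 + 2*sqrt(2)) + (6) + (-6 - 2*sqrt(2)) + (4) + (-4)] = 0/16 = 0
  <chi_rho, chi_4> = (1/16)[1*(9)*conj(1) + 1*(-3)*conj(1) + 2*(3 - sqrt(2))*conj(-1) + 2*(3)*conj(1) + 2*(sqrt(2) + 3)*conj(-1) + 4*(1)*conj(-1) + 4*(1)*conj(1)]
      = (1/16)[(9) + (-3) + (-6 + 2*sqrt(2)) + (6) + (-6 - 2*sqrt(2)) + (-4) + (4)] = 0/16 = 0
  <chi_rho, chi_5> = (1/16)[1*(9)*conj(2) + 1*(-3)*conj(-2) + 2*(3 - sqrt(2))*conj(sqrt(2)) + 2*(3)*conj(0) + 2*(sqrt(2) + 3)*conj(-sqrt(2)) + 4*(1)*conj(0) + 4*(1)*conj(0)]
      = (1/16)[(18) + (6) + (-4 + 6*sqrt(2)) + (0) + (-6*sqrt(2) - 4) + (0) + (0)] = 16/16 = 1
  <chi_rho, chi_6> = (1/16)[1*(9)*conj(2) + 1*(-3)*conj(2) + 2*(3 - sqrt(2))*conj(0) + 2*(3)*conj(-2) + 2*(sqrt(2) + 3)*conj(0) + 4*(1)*conj(0) + 4*(1)*conj(0)]
      = (1/16)[(18) + (-6) + (0) + (-12) + (0) + (0) + (0)] = 0/16 = 0
  <chi_rho, chi_7> = (1/16)[1*(9)*conj(2) + 1*(-3)*conj(-2) + 2*(3 - sqrt(2))*conj(-sqrt(2)) + 2*(3)*conj(0) + 2*(sqrt(2) + 3)*conj(sqrt(2)) + 4*(1)*conj(0) + 4*(1)*conj(0)]
      = (1/16)[(18) + (6) + (4 - 6*sqrt(2)) + (0) + (4 + 6*sqrt(2)) + (0) + (0)] = 32/16 = 2
Dimension check: dim(rho) = sum (mult * dim) = 2*1 + 1*1 + 0*1 + 0*1 + 1*2 + 0*2 + 2*2 = 9 = chi_rho(e) = 9.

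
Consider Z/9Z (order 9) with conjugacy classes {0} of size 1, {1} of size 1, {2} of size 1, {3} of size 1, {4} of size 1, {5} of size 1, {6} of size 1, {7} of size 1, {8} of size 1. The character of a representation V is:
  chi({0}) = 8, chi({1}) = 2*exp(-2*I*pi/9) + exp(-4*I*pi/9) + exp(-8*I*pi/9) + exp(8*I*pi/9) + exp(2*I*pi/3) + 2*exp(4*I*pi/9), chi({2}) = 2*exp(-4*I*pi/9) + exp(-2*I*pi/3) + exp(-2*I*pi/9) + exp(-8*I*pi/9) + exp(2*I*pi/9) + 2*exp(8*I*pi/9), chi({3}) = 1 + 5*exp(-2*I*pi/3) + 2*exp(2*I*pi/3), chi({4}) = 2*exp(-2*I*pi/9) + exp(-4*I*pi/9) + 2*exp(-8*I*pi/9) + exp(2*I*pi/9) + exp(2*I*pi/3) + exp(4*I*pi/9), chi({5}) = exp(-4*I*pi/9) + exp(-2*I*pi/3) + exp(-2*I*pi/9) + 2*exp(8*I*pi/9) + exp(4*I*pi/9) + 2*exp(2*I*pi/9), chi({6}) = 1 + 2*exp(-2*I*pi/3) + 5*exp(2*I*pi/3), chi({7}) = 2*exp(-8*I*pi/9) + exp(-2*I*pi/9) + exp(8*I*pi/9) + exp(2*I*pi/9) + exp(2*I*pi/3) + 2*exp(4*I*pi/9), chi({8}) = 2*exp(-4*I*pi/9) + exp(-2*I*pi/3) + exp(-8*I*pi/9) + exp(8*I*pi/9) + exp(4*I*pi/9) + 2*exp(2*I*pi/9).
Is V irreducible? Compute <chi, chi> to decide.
Not irreducible (reducible): <chi, chi> = 12 > 1.

Reasoning: <chi, chi> = (1/|G|) sum_C |C| * |chi(C)|^2 = (1/9)[1*|8|^2 + 1*|2*exp(-2*I*pi/9) + exp(-4*I*pi/9) + exp(-8*I*pi/9) + exp(8*I*pi/9) + exp(2*I*pi/3) + 2*exp(4*I*pi/9)|^2 + 1*|2*exp(-4*I*pi/9) + exp(-2*I*pi/3) + exp(-2*I*pi/9) + exp(-8*I*pi/9) + exp(2*I*pi/9) + 2*exp(8*I*pi/9)|^2 + 1*|1 + 5*exp(-2*I*pi/3) + 2*exp(2*I*pi/3)|^2 + 1*|2*exp(-2*I*pi/9) + exp(-4*I*pi/9) + 2*exp(-8*I*pi/9) + exp(2*I*pi/9) + exp(2*I*pi/3) + exp(4*I*pi/9)|^2 + 1*|exp(-4*I*pi/9) + exp(-2*I*pi/3) + exp(-2*I*pi/9) + 2*exp(8*I*pi/9) + exp(4*I*pi/9) + 2*exp(2*I*pi/9)|^2 + 1*|1 + 2*exp(-2*I*pi/3) + 5*exp(2*I*pi/3)|^2 + 1*|2*exp(-8*I*pi/9) + exp(-2*I*pi/9) + exp(8*I*pi/9) + exp(2*I*pi/9) + exp(2*I*pi/3) + 2*exp(4*I*pi/9)|^2 + 1*|2*exp(-4*I*pi/9) + exp(-2*I*pi/3) + exp(-8*I*pi/9) + exp(8*I*pi/9) + exp(4*I*pi/9) + 2*exp(2*I*pi/9)|^2]
  = (1/9)[(64) + (12 + 9*exp(-2*I*pi/3) + 4*exp(-4*I*pi/9) + 6*exp(-2*I*pi/9) + 7*exp(-8*I*pi/9) + 7*exp(8*I*pi/9) + 6*exp(2*I*pi/9) + 4*exp(4*I*pi/9) + 9*exp(2*I*pi/3)) + (12 + 9*exp(-2*I*pi/3) + 6*exp(-4*I*pi/9) + 7*exp(-2*I*pi/9) + 4*exp(-8*I*pi/9) + 4*exp(8*I*pi/9) + 7*exp(2*I*pi/9) + 6*exp(4*I*pi/9) + 9*exp(2*I*pi/3)) + (13) + (12 + 9*exp(-2*I*pi/3) + 7*exp(-4*I*pi/9) + 4*exp(-2*I*pi/9) + 6*exp(-8*I*pi/9) + 6*exp(8*I*pi/9) + 4*exp(2*I*pi/9) + 7*exp(4*I*pi/9) + 9*exp(2*I*pi/3)) + (12 + 9*exp(-2*I*pi/3) + 7*exp(-4*I*pi/9) + 4*exp(-2*I*pi/9) + 6*exp(-8*I*pi/9) + 6*exp(8*I*pi/9) + 4*exp(2*I*pi/9) + 7*exp(4*I*pi/9) + 9*exp(2*I*pi/3)) + (13) + (12 + 9*exp(-2*I*pi/3) + 6*exp(-4*I*pi/9) + 7*exp(-2*I*pi/9) + 4*exp(-8*I*pi/9) + 4*exp(8*I*pi/9) + 7*exp(2*I*pi/9) + 6*exp(4*I*pi/9) + 9*exp(2*I*pi/3)) + (12 + 9*exp(-2*I*pi/3) + 4*exp(-4*I*pi/9) + 6*exp(-2*I*pi/9) + 7*exp(-8*I*pi/9) + 7*exp(8*I*pi/9) + 6*exp(2*I*pi/9) + 4*exp(4*I*pi/9) + 9*exp(2*I*pi/3))] = 108/9 = 12.
(Exp terms are combined using exp(i*s)*conj(exp(i*t)) = exp(i*(s-t)), and sums of them are collapsed using the identity that for every m > 1 the m distinct m-th roots of unity sum to 0, e.g. 1 + exp(2*I*pi/3) + exp(-2*I*pi/3) = 0.)
A character is irreducible iff <chi, chi> = 1, so this representation is reducible.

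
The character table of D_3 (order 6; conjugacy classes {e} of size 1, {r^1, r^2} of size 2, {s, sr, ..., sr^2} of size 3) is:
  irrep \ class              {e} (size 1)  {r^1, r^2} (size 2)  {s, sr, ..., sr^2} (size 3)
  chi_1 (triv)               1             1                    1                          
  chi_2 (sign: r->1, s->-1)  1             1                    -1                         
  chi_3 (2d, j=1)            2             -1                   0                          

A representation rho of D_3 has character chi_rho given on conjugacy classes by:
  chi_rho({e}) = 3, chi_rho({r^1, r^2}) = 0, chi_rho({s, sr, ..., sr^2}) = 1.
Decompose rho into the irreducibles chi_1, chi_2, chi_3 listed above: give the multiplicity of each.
Multiplicities: chi_1: 1, chi_2: 0, chi_3: 1.

Use <chi_rho, chi> = (1/|G|) sum_C |C| * chi_rho(C) * conj(chi(C)) with |G| = 6 for each irreducible chi in the table:
  <chi_rho, chi_1> = (1/6)[1*(3)*conj(1) + 2*(0)*conj(1) + 3*(1)*conj(1)]
      = (1/6)[(3) + (0) + (3)] = 6/6 = 1
  <chi_rho, chi_2> = (1/6)[1*(3)*conj(1) + 2*(0)*conj(1) + 3*(1)*conj(-1)]
      = (1/6)[(3) + (0) + (-3)] = 0/6 = 0
  <chi_rho, chi_3> = (1/6)[1*(3)*conj(2) + 2*(0)*conj(-1) + 3*(1)*conj(0)]
      = (1/6)[(6) + (0) + (0)] = 6/6 = 1
Dimension check: dim(rho) = sum (mult * dim) = 1*1 + 0*1 + 1*2 = 3 = chi_rho(e) = 3.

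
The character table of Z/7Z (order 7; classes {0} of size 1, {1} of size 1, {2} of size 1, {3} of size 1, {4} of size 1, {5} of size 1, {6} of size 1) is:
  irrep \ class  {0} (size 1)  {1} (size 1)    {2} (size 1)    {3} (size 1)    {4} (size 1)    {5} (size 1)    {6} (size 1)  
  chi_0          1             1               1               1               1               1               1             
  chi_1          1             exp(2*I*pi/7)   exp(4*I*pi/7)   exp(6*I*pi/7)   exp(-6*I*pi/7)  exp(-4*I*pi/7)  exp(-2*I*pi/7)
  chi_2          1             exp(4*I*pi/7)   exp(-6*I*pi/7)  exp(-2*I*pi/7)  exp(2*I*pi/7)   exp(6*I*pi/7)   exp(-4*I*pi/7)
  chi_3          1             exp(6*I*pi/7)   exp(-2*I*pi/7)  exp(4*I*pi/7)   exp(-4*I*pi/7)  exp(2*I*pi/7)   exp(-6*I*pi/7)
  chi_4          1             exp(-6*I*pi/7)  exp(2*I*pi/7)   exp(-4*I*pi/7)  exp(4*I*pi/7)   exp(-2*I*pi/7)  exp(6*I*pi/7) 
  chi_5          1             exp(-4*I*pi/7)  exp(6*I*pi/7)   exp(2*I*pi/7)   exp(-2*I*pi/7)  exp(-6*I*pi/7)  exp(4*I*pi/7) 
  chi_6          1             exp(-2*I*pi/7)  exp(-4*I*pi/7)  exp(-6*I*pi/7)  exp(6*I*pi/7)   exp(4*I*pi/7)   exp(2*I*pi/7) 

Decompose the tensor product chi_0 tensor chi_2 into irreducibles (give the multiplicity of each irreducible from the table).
chi_0 tensor chi_2 = chi_2 (all other irreducibles have multiplicity 0).

Justification: The character of a tensor product is the pointwise product (chi_0 * chi_2)(C) = chi_0(C) * chi_2(C):
  {0}: (1)*(1), {1}: (1)*(exp(4*I*pi/7)), {2}: (1)*(exp(-6*I*pi/7)), {3}: (1)*(exp(-2*I*pi/7)), {4}: (1)*(exp(2*I*pi/7)), {5}: (1)*(exp(6*I*pi/7)), {6}: (1)*(exp(-4*I*pi/7))
so (chi_0 * chi_2) takes values
  {0} -> 1, {1} -> exp(4*I*pi/7), {2} -> exp(-6*I*pi/7), {3} -> exp(-2*I*pi/7), {4} -> exp(2*I*pi/7), {5} -> exp(6*I*pi/7), {6} -> exp(-4*I*pi/7).
Now take the inner product of this character with each irreducible chi from the table, <chi_0*chi_2, chi> = (1/7) sum_C |C| (chi_0*chi_2)(C) conj(chi(C)):
  <chi_0*chi_2, chi_0> = (1/7)[1*(1)*conj(1) + 1*(exp(4*I*pi/7))*conj(1) + 1*(exp(-6*I*pi/7))*conj(1) + 1*(exp(-2*I*pi/7))*conj(1) + 1*(exp(2*I*pi/7))*conj(1) + 1*(exp(6*I*pi/7))*conj(1) + 1*(exp(-4*I*pi/7))*conj(1)]
      = (1/7)[(1) + (exp(4*I*pi/7)) + (exp(-6*I*pi/7)) + (exp(-2*I*pi/7)) + (exp(2*I*pi/7)) + (exp(6*I*pi/7)) + (exp(-4*I*pi/7))] = 0/7 = 0
  <chi_0*chi_2, chi_1> = (1/7)[1*(1)*conj(1) + 1*(exp(4*I*pi/7))*conj(exp(2*I*pi/7)) + 1*(exp(-6*I*pi/7))*conj(exp(4*I*pi/7)) + 1*(exp(-2*I*pi/7))*conj(exp(6*I*pi/7)) + 1*(exp(2*I*pi/7))*conj(exp(-6*I*pi/7)) + 1*(exp(6*I*pi/7))*conj(exp(-4*I*pi/7)) + 1*(exp(-4*I*pi/7))*conj(exp(-2*I*pi/7))]
      = (1/7)[(1) + (exp(2*I*pi/7)) + (exp(4*I*pi/7)) + (exp(6*I*pi/7)) + (exp(-6*I*pi/7)) + (exp(-4*I*pi/7)) + (exp(-2*I*pi/7))] = 0/7 = 0
  <chi_0*chi_2, chi_2> = (1/7)[1*(1)*conj(1) + 1*(exp(4*I*pi/7))*conj(exp(4*I*pi/7)) + 1*(exp(-6*I*pi/7))*conj(exp(-6*I*pi/7)) + 1*(exp(-2*I*pi/7))*conj(exp(-2*I*pi/7)) + 1*(exp(2*I*pi/7))*conj(exp(2*I*pi/7)) + 1*(exp(6*I*pi/7))*conj(exp(6*I*pi/7)) + 1*(exp(-4*I*pi/7))*conj(exp(-4*I*pi/7))]
      = (1/7)[(1) + (1) + (1) + (1) + (1) + (1) + (1)] = 7/7 = 1
  <chi_0*chi_2, chi_3> = (1/7)[1*(1)*conj(1) + 1*(exp(4*I*pi/7))*conj(exp(6*I*pi/7)) + 1*(exp(-6*I*pi/7))*conj(exp(-2*I*pi/7)) + 1*(exp(-2*I*pi/7))*conj(exp(4*I*pi/7)) + 1*(exp(2*I*pi/7))*conj(exp(-4*I*pi/7)) + 1*(exp(6*I*pi/7))*conj(exp(2*I*pi/7)) + 1*(exp(-4*I*pi/7))*conj(exp(-6*I*pi/7))]
      = (1/7)[(1) + (exp(-2*I*pi/7)) + (exp(-4*I*pi/7)) + (exp(-6*I*pi/7)) + (exp(6*I*pi/7)) + (exp(4*I*pi/7)) + (exp(2*I*pi/7))] = 0/7 = 0
  <chi_0*chi_2, chi_4> = (1/7)[1*(1)*conj(1) + 1*(exp(4*I*pi/7))*conj(exp(-6*I*pi/7)) + 1*(exp(-6*I*pi/7))*conj(exp(2*I*pi/7)) + 1*(exp(-2*I*pi/7))*conj(exp(-4*I*pi/7)) + 1*(exp(2*I*pi/7))*conj(exp(4*I*pi/7)) + 1*(exp(6*I*pi/7))*conj(exp(-2*I*pi/7)) + 1*(exp(-4*I*pi/7))*conj(exp(6*I*pi/7))]
      = (1/7)[(1) + (exp(-4*I*pi/7)) + (exp(6*I*pi/7)) + (exp(2*I*pi/7)) + (exp(-2*I*pi/7)) + (exp(-6*I*pi/7)) + (exp(4*I*pi/7))] = 0/7 = 0
  <chi_0*chi_2, chi_5> = (1/7)[1*(1)*conj(1) + 1*(exp(4*I*pi/7))*conj(exp(-4*I*pi/7)) + 1*(exp(-6*I*pi/7))*conj(exp(6*I*pi/7)) + 1*(exp(-2*I*pi/7))*conj(exp(2*I*pi/7)) + 1*(exp(2*I*pi/7))*conj(exp(-2*I*pi/7)) + 1*(exp(6*I*pi/7))*conj(exp(-6*I*pi/7)) + 1*(exp(-4*I*pi/7))*conj(exp(4*I*pi/7))]
      = (1/7)[(1) + (exp(-6*I*pi/7)) + (exp(2*I*pi/7)) + (exp(-4*I*pi/7)) + (exp(4*I*pi/7)) + (exp(-2*I*pi/7)) + (exp(6*I*pi/7))] = 0/7 = 0
  <chi_0*chi_2, chi_6> = (1/7)[1*(1)*conj(1) + 1*(exp(4*I*pi/7))*conj(exp(-2*I*pi/7)) + 1*(exp(-6*I*pi/7))*conj(exp(-4*I*pi/7)) + 1*(exp(-2*I*pi/7))*conj(exp(-6*I*pi/7)) + 1*(exp(2*I*pi/7))*conj(exp(6*I*pi/7)) + 1*(exp(6*I*pi/7))*conj(exp(4*I*pi/7)) + 1*(exp(-4*I*pi/7))*conj(exp(2*I*pi/7))]
      = (1/7)[(1) + (exp(6*I*pi/7)) + (exp(-2*I*pi/7)) + (exp(4*I*pi/7)) + (exp(-4*I*pi/7)) + (exp(2*I*pi/7)) + (exp(-6*I*pi/7))] = 0/7 = 0
(Exp terms are combined using exp(i*s)*conj(exp(i*t)) = exp(i*(s-t)), and sums of them are collapsed using the identity that for every m > 1 the m distinct m-th roots of unity sum to 0, e.g. 1 + exp(2*I*pi/3) + exp(-2*I*pi/3) = 0.)
Hence the multiplicities are chi_2: 1. Dimension check: dim(chi_0)*dim(chi_2) = 1*1 = 1 and sum (mult * dim) = 1*1 = 1.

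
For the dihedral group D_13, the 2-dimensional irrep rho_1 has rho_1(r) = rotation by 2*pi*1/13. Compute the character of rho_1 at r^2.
chi_{rho_1}(r^2) = 2*cos(2*pi*1*2/13) = 2*cos(4*pi/13)

rho_1(r^2) is rotation by angle 2*pi*1*2/13, whose trace is 2*cos(2*pi*1*2/13) = 2*cos(4*pi/13).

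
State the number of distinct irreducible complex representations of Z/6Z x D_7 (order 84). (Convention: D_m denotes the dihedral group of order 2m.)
30

Reasoning: The number of irreducible complex representations of a finite group equals its number of conjugacy classes. For a direct product, #classes(G x H) = #classes(G) * #classes(H). Z/6Z has 6 classes (abelian), D_7 has 5 classes, so 6 * 5 = 30, so Z/6Z x D_7 (order 84) has exactly 30 irreducible complex representations.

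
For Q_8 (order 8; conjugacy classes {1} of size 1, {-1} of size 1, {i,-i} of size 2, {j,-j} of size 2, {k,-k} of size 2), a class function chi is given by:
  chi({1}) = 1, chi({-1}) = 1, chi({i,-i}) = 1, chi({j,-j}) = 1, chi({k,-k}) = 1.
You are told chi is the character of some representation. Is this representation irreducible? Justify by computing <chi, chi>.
Irreducible: <chi, chi> = 1.

Explanation: <chi, chi> = (1/|G|) sum_C |C| * |chi(C)|^2 = (1/8)[1*|1|^2 + 1*|1|^2 + 2*|1|^2 + 2*|1|^2 + 2*|1|^2]
  = (1/8)[(1) + (1) + (2) + (2) + (2)] = 8/8 = 1.
A character is irreducible iff <chi, chi> = 1, so this representation is irreducible.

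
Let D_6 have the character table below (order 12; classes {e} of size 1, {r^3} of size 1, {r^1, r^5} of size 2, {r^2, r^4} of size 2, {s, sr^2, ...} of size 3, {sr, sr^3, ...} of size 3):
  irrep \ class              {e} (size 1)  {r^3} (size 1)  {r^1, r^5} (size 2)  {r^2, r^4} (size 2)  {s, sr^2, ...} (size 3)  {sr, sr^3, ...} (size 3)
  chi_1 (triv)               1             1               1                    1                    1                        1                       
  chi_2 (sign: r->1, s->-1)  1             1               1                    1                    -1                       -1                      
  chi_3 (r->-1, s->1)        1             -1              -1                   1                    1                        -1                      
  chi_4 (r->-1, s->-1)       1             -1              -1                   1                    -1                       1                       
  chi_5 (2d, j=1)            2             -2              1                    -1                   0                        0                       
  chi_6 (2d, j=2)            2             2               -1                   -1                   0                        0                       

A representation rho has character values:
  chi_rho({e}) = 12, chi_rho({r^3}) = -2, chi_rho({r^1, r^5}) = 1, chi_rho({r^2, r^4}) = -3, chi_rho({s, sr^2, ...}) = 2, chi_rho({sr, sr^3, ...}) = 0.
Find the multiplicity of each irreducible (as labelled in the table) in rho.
Multiplicities: chi_1: 1, chi_2: 0, chi_3: 1, chi_4: 0, chi_5: 3, chi_6: 2.

Reasoning: Use <chi_rho, chi> = (1/|G|) sum_C |C| * chi_rho(C) * conj(chi(C)) with |G| = 12 for each irreducible chi in the table:
  <chi_rho, chi_1> = (1/12)[1*(12)*conj(1) + 1*(-2)*conj(1) + 2*(1)*conj(1) + 2*(-3)*conj(1) + 3*(2)*conj(1) + 3*(0)*conj(1)]
      = (1/12)[(12) + (-2) + (2) + (-6) + (6) + (0)] = 12/12 = 1
  <chi_rho, chi_2> = (1/12)[1*(12)*conj(1) + 1*(-2)*conj(1) + 2*(1)*conj(1) + 2*(-3)*conj(1) + 3*(2)*conj(-1) + 3*(0)*conj(-1)]
      = (1/12)[(12) + (-2) + (2) + (-6) + (-6) + (0)] = 0/12 = 0
  <chi_rho, chi_3> = (1/12)[1*(12)*conj(1) + 1*(-2)*conj(-1) + 2*(1)*conj(-1) + 2*(-3)*conj(1) + 3*(2)*conj(1) + 3*(0)*conj(-1)]
      = (1/12)[(12) + (2) + (-2) + (-6) + (6) + (0)] = 12/12 = 1
  <chi_rho, chi_4> = (1/12)[1*(12)*conj(1) + 1*(-2)*conj(-1) + 2*(1)*conj(-1) + 2*(-3)*conj(1) + 3*(2)*conj(-1) + 3*(0)*conj(1)]
      = (1/12)[(12) + (2) + (-2) + (-6) + (-6) + (0)] = 0/12 = 0
  <chi_rho, chi_5> = (1/12)[1*(12)*conj(2) + 1*(-2)*conj(-2) + 2*(1)*conj(1) + 2*(-3)*conj(-1) + 3*(2)*conj(0) + 3*(0)*conj(0)]
      = (1/12)[(24) + (4) + (2) + (6) + (0) + (0)] = 36/12 = 3
  <chi_rho, chi_6> = (1/12)[1*(12)*conj(2) + 1*(-2)*conj(2) + 2*(1)*conj(-1) + 2*(-3)*conj(-1) + 3*(2)*conj(0) + 3*(0)*conj(0)]
      = (1/12)[(24) + (-4) + (-2) + (6) + (0) + (0)] = 24/12 = 2
Dimension check: dim(rho) = sum (mult * dim) = 1*1 + 0*1 + 1*1 + 0*1 + 3*2 + 2*2 = 12 = chi_rho(e) = 12.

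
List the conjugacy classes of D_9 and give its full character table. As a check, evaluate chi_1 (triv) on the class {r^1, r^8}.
Conjugacy classes: {e} of size 1, {r^1, r^8} of size 2, {r^2, r^7} of size 2, {r^3, r^6} of size 2, {r^4, r^5} of size 2, {s, sr, ..., sr^8} of size 9.
Character table:
  irrep \ class              {e} (size 1)  {r^1, r^8} (size 2)  {r^2, r^7} (size 2)  {r^3, r^6} (size 2)  {r^4, r^5} (size 2)  {s, sr, ..., sr^8} (size 9)
  chi_1 (triv)               1             1                    1                    1                    1                    1                          
  chi_2 (sign: r->1, s->-1)  1             1                    1                    1                    1                    -1                         
  chi_3 (2d, j=1)            2             2*cos(2*pi/9)        2*cos(4*pi/9)        -1                   -2*cos(pi/9)         0                          
  chi_4 (2d, j=2)            2             2*cos(4*pi/9)        -2*cos(pi/9)         -1                   2*cos(2*pi/9)        0                          
  chi_5 (2d, j=3)            2             -1                   -1                   2                    -1                   0                          
  chi_6 (2d, j=4)            2             -2*cos(pi/9)         2*cos(2*pi/9)        -1                   2*cos(4*pi/9)        0                          

Spot check: chi_1 (triv) on {r^1, r^8} = 1.

Explanation: D_9 has order 2*9 = 18 with 6 conjugacy classes, hence 6 irreducibles. Sum of squared dims 1 + 1 + 4 + 4 + 4 + 4 = 18 = |G|. Linear characters come from the abelianisation; the 2-dimensional irreps have character r^k -> 2*cos(2*pi*j*k/9), reflections -> 0.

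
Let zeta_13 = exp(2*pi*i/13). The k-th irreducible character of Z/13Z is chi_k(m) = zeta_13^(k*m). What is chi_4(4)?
chi_4(4) = zeta_13^16 = exp(6*I*pi/13)

Explanation: chi_4(4) = zeta_13^(4*4) = zeta_13^16. Since zeta_13^13 = 1, this equals zeta_13^3 = exp(2*pi*i*3/13) = exp(6*I*pi/13).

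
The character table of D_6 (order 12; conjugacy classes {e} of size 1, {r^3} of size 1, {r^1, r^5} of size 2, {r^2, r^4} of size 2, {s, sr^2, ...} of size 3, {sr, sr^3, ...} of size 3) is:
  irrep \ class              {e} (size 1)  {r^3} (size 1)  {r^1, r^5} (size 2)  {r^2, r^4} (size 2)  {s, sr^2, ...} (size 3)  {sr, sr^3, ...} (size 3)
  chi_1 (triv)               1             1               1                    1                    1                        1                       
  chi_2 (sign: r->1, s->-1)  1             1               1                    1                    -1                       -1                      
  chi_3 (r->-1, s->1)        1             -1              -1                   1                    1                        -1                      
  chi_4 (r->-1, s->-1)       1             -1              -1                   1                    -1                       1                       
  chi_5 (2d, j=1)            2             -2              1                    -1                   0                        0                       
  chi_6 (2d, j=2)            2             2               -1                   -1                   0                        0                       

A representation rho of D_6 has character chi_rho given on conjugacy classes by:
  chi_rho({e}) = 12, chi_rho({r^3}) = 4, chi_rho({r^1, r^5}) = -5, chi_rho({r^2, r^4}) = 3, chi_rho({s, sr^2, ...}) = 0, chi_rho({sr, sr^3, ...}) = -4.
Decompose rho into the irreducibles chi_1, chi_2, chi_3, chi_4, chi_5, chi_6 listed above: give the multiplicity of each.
Multiplicities: chi_1: 0, chi_2: 2, chi_3: 3, chi_4: 1, chi_5: 0, chi_6: 3.

Working: Use <chi_rho, chi> = (1/|G|) sum_C |C| * chi_rho(C) * conj(chi(C)) with |G| = 12 for each irreducible chi in the table:
  <chi_rho, chi_1> = (1/12)[1*(12)*conj(1) + 1*(4)*conj(1) + 2*(-5)*conj(1) + 2*(3)*conj(1) + 3*(0)*conj(1) + 3*(-4)*conj(1)]
      = (1/12)[(12) + (4) + (-10) + (6) + (0) + (-12)] = 0/12 = 0
  <chi_rho, chi_2> = (1/12)[1*(12)*conj(1) + 1*(4)*conj(1) + 2*(-5)*conj(1) + 2*(3)*conj(1) + 3*(0)*conj(-1) + 3*(-4)*conj(-1)]
      = (1/12)[(12) + (4) + (-10) + (6) + (0) + (12)] = 24/12 = 2
  <chi_rho, chi_3> = (1/12)[1*(12)*conj(1) + 1*(4)*conj(-1) + 2*(-5)*conj(-1) + 2*(3)*conj(1) + 3*(0)*conj(1) + 3*(-4)*conj(-1)]
      = (1/12)[(12) + (-4) + (10) + (6) + (0) + (12)] = 36/12 = 3
  <chi_rho, chi_4> = (1/12)[1*(12)*conj(1) + 1*(4)*conj(-1) + 2*(-5)*conj(-1) + 2*(3)*conj(1) + 3*(0)*conj(-1) + 3*(-4)*conj(1)]
      = (1/12)[(12) + (-4) + (10) + (6) + (0) + (-12)] = 12/12 = 1
  <chi_rho, chi_5> = (1/12)[1*(12)*conj(2) + 1*(4)*conj(-2) + 2*(-5)*conj(1) + 2*(3)*conj(-1) + 3*(0)*conj(0) + 3*(-4)*conj(0)]
      = (1/12)[(24) + (-8) + (-10) + (-6) + (0) + (0)] = 0/12 = 0
  <chi_rho, chi_6> = (1/12)[1*(12)*conj(2) + 1*(4)*conj(2) + 2*(-5)*conj(-1) + 2*(3)*conj(-1) + 3*(0)*conj(0) + 3*(-4)*conj(0)]
      = (1/12)[(24) + (8) + (10) + (-6) + (0) + (0)] = 36/12 = 3
Dimension check: dim(rho) = sum (mult * dim) = 0*1 + 2*1 + 3*1 + 1*1 + 0*2 + 3*2 = 12 = chi_rho(e) = 12.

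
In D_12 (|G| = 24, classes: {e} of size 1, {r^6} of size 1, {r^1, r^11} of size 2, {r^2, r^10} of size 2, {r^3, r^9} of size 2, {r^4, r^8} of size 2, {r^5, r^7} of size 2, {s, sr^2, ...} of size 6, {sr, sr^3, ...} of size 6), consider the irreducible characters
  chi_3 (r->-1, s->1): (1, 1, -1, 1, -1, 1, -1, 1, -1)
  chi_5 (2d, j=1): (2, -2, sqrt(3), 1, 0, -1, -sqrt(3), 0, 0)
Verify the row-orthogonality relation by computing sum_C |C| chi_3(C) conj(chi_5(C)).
Sum = 0; so <chi_3, chi_5> = 0 (distinct irreducibles are orthogonal).

Explanation: Compute term by term over conjugacy classes (|C| * chi_3(C) * conj(chi_5(C))):
  1*(1)*conj(2) + 1*(1)*conj(-2) + 2*(-1)*conj(sqrt(3)) + 2*(1)*conj(1) + 2*(-1)*conj(0) + 2*(1)*conj(-1) + 2*(-1)*conj(-sqrt(3)) + 6*(1)*conj(0) + 6*(-1)*conj(0)
  = (2) + (-2) + (-2*sqrt(3)) + (2) + (0) + (-2) + (2*sqrt(3)) + (0) + (0)
  = 0.
Dividing by |G| = 24 gives 0/24 = 0, matching the row-orthogonality relation <chi_3, chi_5> = [chi_3 = chi_5].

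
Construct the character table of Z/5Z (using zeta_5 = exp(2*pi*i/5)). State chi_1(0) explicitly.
Character table of Z/5Z (irreps indexed chi_0,...,chi_4 with chi_k(m) = zeta_5^(k*m), zeta_5 = exp(2*pi*i/5)):
  irrep \ class  {0} (size 1)  {1} (size 1)    {2} (size 1)    {3} (size 1)    {4} (size 1)  
  chi_0          1             1               1               1               1             
  chi_1          1             exp(2*I*pi/5)   exp(4*I*pi/5)   exp(-4*I*pi/5)  exp(-2*I*pi/5)
  chi_2          1             exp(4*I*pi/5)   exp(-2*I*pi/5)  exp(2*I*pi/5)   exp(-4*I*pi/5)
  chi_3          1             exp(-4*I*pi/5)  exp(2*I*pi/5)   exp(-2*I*pi/5)  exp(4*I*pi/5) 
  chi_4          1             exp(-2*I*pi/5)  exp(-4*I*pi/5)  exp(4*I*pi/5)   exp(2*I*pi/5) 

Spot check: chi_1(0) = zeta_5^(1*0) = zeta_5^0 = 1.

Explanation: Z/5Z is abelian, so all 5 irreducible complex representations are 1-dimensional. They are given by chi_k(m) = zeta_5^(k*m) for k = 0,...,4. Row orthogonality: sum_m chi_k(m) conj(chi_l(m)) = 5 * [k = l].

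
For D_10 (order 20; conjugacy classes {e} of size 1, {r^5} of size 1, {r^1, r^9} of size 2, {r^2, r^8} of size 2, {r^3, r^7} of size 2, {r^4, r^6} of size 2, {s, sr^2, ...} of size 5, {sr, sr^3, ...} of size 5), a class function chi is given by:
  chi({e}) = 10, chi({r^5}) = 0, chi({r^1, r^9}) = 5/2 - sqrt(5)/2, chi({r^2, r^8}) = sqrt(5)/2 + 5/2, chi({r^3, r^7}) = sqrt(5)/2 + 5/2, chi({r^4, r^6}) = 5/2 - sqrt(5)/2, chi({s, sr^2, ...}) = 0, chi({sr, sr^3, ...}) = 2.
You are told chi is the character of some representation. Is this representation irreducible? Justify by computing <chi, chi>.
Not irreducible (reducible): <chi, chi> = 9 > 1.

<chi, chi> = (1/|G|) sum_C |C| * |chi(C)|^2 = (1/20)[1*|10|^2 + 1*|0|^2 + 2*|5/2 - sqrt(5)/2|^2 + 2*|sqrt(5)/2 + 5/2|^2 + 2*|sqrt(5)/2 + 5/2|^2 + 2*|5/2 - sqrt(5)/2|^2 + 5*|0|^2 + 5*|2|^2]
  = (1/20)[(100) + (0) + (15 - 5*sqrt(5)) + (5*sqrt(5) + 15) + (5*sqrt(5) + 15) + (15 - 5*sqrt(5)) + (0) + (20)] = 180/20 = 9.
A character is irreducible iff <chi, chi> = 1, so this representation is reducible.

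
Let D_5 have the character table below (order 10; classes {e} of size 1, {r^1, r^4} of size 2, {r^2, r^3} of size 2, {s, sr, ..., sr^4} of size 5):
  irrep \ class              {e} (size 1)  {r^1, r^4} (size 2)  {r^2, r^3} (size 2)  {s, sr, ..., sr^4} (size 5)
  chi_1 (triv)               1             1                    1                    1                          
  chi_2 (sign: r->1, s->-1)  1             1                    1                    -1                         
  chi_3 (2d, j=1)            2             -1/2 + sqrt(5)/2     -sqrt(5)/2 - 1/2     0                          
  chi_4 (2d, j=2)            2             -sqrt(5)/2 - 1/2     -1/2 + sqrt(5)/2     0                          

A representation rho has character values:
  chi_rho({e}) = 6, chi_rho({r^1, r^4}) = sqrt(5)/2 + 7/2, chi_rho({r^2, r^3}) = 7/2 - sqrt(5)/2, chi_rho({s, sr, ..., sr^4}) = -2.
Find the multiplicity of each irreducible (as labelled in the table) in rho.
Multiplicities: chi_1: 1, chi_2: 3, chi_3: 1, chi_4: 0.

Working: Use <chi_rho, chi> = (1/|G|) sum_C |C| * chi_rho(C) * conj(chi(C)) with |G| = 10 for each irreducible chi in the table:
  <chi_rho, chi_1> = (1/10)[1*(6)*conj(1) + 2*(sqrt(5)/2 + 7/2)*conj(1) + 2*(7/2 - sqrt(5)/2)*conj(1) + 5*(-2)*conj(1)]
      = (1/10)[(6) + (sqrt(5) + 7) + (7 - sqrt(5)) + (-10)] = 10/10 = 1
  <chi_rho, chi_2> = (1/10)[1*(6)*conj(1) + 2*(sqrt(5)/2 + 7/2)*conj(1) + 2*(7/2 - sqrt(5)/2)*conj(1) + 5*(-2)*conj(-1)]
      = (1/10)[(6) + (sqrt(5) + 7) + (7 - sqrt(5)) + (10)] = 30/10 = 3
  <chi_rho, chi_3> = (1/10)[1*(6)*conj(2) + 2*(sqrt(5)/2 + 7/2)*conj(-1/2 + sqrt(5)/2) + 2*(7/2 - sqrt(5)/2)*conj(-sqrt(5)/2 - 1/2) + 5*(-2)*conj(0)]
      = (1/10)[(12) + (-1 + 3*sqrt(5)) + (-3*sqrt(5) - 1) + (0)] = 10/10 = 1
  <chi_rho, chi_4> = (1/10)[1*(6)*conj(2) + 2*(sqrt(5)/2 + 7/2)*conj(-sqrt(5)/2 - 1/2) + 2*(7/2 - sqrt(5)/2)*conj(-1/2 + sqrt(5)/2) + 5*(-2)*conj(0)]
      = (1/10)[(12) + (-4*sqrt(5) - 6) + (-6 + 4*sqrt(5)) + (0)] = 0/10 = 0
Dimension check: dim(rho) = sum (mult * dim) = 1*1 + 3*1 + 1*2 + 0*2 = 6 = chi_rho(e) = 6.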